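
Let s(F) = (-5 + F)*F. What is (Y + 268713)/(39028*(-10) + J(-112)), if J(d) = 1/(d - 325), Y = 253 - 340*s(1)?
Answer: -16876066/24364623 ≈ -0.69265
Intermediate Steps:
s(F) = F*(-5 + F)
Y = 1613 (Y = 253 - 340*(-5 + 1) = 253 - 340*(-4) = 253 + 1360 = 1613)
J(d) = 1/(-325 + d)
(Y + 268713)/(39028*(-10) + J(-112)) = (1613 + 268713)/(39028*(-10) + 1/(-325 - 112)) = 270326/(-390280 + 1/(-437)) = 270326/(-390280 - 1/437) = 270326/(-170552361/437) = 270326*(-437/170552361) = -16876066/24364623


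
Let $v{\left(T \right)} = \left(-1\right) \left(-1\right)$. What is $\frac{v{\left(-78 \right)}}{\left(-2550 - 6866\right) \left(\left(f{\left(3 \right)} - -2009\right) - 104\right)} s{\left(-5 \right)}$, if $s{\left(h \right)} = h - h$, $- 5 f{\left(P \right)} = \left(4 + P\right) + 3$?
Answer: $0$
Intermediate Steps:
$f{\left(P \right)} = - \frac{7}{5} - \frac{P}{5}$ ($f{\left(P \right)} = - \frac{\left(4 + P\right) + 3}{5} = - \frac{7 + P}{5} = - \frac{7}{5} - \frac{P}{5}$)
$v{\left(T \right)} = 1$
$s{\left(h \right)} = 0$
$\frac{v{\left(-78 \right)}}{\left(-2550 - 6866\right) \left(\left(f{\left(3 \right)} - -2009\right) - 104\right)} s{\left(-5 \right)} = 1 \frac{1}{\left(-2550 - 6866\right) \left(\left(\left(- \frac{7}{5} - \frac{3}{5}\right) - -2009\right) - 104\right)} 0 = 1 \frac{1}{\left(-9416\right) \left(\left(\left(- \frac{7}{5} - \frac{3}{5}\right) + 2009\right) - 104\right)} 0 = 1 \frac{1}{\left(-9416\right) \left(\left(-2 + 2009\right) - 104\right)} 0 = 1 \frac{1}{\left(-9416\right) \left(2007 - 104\right)} 0 = 1 \frac{1}{\left(-9416\right) 1903} \cdot 0 = 1 \frac{1}{-17918648} \cdot 0 = 1 \left(- \frac{1}{17918648}\right) 0 = \left(- \frac{1}{17918648}\right) 0 = 0$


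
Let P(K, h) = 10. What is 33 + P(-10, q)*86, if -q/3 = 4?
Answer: 893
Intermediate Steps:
q = -12 (q = -3*4 = -12)
33 + P(-10, q)*86 = 33 + 10*86 = 33 + 860 = 893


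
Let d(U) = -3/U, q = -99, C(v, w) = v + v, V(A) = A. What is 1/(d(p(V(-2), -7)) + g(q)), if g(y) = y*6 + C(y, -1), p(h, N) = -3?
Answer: -1/791 ≈ -0.0012642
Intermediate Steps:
C(v, w) = 2*v
g(y) = 8*y (g(y) = y*6 + 2*y = 6*y + 2*y = 8*y)
1/(d(p(V(-2), -7)) + g(q)) = 1/(-3/(-3) + 8*(-99)) = 1/(-3*(-⅓) - 792) = 1/(1 - 792) = 1/(-791) = -1/791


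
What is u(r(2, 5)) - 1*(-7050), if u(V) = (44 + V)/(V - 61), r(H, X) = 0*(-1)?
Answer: 430006/61 ≈ 7049.3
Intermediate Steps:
r(H, X) = 0
u(V) = (44 + V)/(-61 + V)
u(r(2, 5)) - 1*(-7050) = (44 + 0)/(-61 + 0) - 1*(-7050) = 44/(-61) + 7050 = -1/61*44 + 7050 = -44/61 + 7050 = 430006/61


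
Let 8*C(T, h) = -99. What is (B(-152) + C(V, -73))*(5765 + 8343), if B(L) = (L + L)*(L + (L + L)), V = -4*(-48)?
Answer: 3911065611/2 ≈ 1.9555e+9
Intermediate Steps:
V = 192
B(L) = 6*L² (B(L) = (2*L)*(L + 2*L) = (2*L)*(3*L) = 6*L²)
C(T, h) = -99/8 (C(T, h) = (⅛)*(-99) = -99/8)
(B(-152) + C(V, -73))*(5765 + 8343) = (6*(-152)² - 99/8)*(5765 + 8343) = (6*23104 - 99/8)*14108 = (138624 - 99/8)*14108 = (1108893/8)*14108 = 3911065611/2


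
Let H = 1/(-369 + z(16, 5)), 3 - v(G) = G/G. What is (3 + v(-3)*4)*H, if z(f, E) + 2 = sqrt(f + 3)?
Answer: -4081/137622 - 11*sqrt(19)/137622 ≈ -0.030002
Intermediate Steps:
z(f, E) = -2 + sqrt(3 + f) (z(f, E) = -2 + sqrt(f + 3) = -2 + sqrt(3 + f))
v(G) = 2 (v(G) = 3 - G/G = 3 - 1*1 = 3 - 1 = 2)
H = 1/(-371 + sqrt(19)) (H = 1/(-369 + (-2 + sqrt(3 + 16))) = 1/(-369 + (-2 + sqrt(19))) = 1/(-371 + sqrt(19)) ≈ -0.0027275)
(3 + v(-3)*4)*H = (3 + 2*4)*(-371/137622 - sqrt(19)/137622) = (3 + 8)*(-371/137622 - sqrt(19)/137622) = 11*(-371/137622 - sqrt(19)/137622) = -4081/137622 - 11*sqrt(19)/137622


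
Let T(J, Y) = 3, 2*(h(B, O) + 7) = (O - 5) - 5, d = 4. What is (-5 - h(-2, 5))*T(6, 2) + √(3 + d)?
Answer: 27/2 + √7 ≈ 16.146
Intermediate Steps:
h(B, O) = -12 + O/2 (h(B, O) = -7 + ((O - 5) - 5)/2 = -7 + ((-5 + O) - 5)/2 = -7 + (-10 + O)/2 = -7 + (-5 + O/2) = -12 + O/2)
(-5 - h(-2, 5))*T(6, 2) + √(3 + d) = (-5 - (-12 + (½)*5))*3 + √(3 + 4) = (-5 - (-12 + 5/2))*3 + √7 = (-5 - 1*(-19/2))*3 + √7 = (-5 + 19/2)*3 + √7 = (9/2)*3 + √7 = 27/2 + √7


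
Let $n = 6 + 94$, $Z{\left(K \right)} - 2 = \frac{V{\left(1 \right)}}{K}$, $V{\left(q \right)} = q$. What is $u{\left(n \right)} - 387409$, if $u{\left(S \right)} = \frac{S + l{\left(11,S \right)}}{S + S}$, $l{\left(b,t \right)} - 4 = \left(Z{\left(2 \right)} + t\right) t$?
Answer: $- \frac{38735723}{100} \approx -3.8736 \cdot 10^{5}$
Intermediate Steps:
$Z{\left(K \right)} = 2 + \frac{1}{K}$ ($Z{\left(K \right)} = 2 + 1 \frac{1}{K} = 2 + \frac{1}{K}$)
$n = 100$
$l{\left(b,t \right)} = 4 + t \left(\frac{5}{2} + t\right)$ ($l{\left(b,t \right)} = 4 + \left(\left(2 + \frac{1}{2}\right) + t\right) t = 4 + \left(\frac{5}{2} + t\right) t = 4 + t \left(\frac{5}{2} + t\right)$)
$u{\left(S \right)} = \frac{4 + S^{2} + \frac{7 S}{2}}{2 S}$ ($u{\left(S \right)} = \frac{S + \left(4 + S^{2} + \frac{5 S}{2}\right)}{S + S} = \frac{4 + S^{2} + \frac{7 S}{2}}{2 S}$)
$u{\left(n \right)} - 387409 = \left(\frac{7}{4} + \frac{1}{2} \cdot 100 + \frac{2}{100}\right) - 387409 = \left(\frac{7}{4} + 50 + 2 \cdot \frac{1}{100}\right) - 387409 = \left(\frac{7}{4} + 50 + \frac{1}{50}\right) - 387409 = \frac{5177}{100} - 387409 = - \frac{38735723}{100}$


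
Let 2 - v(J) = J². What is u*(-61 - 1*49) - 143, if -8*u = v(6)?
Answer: -1221/2 ≈ -610.50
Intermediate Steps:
v(J) = 2 - J²
u = 17/4 (u = -(2 - 1*6²)/8 = -(2 - 1*36)/8 = -(2 - 36)/8 = -⅛*(-34) = 17/4 ≈ 4.2500)
u*(-61 - 1*49) - 143 = 17*(-61 - 1*49)/4 - 143 = 17*(-61 - 49)/4 - 143 = (17/4)*(-110) - 143 = -935/2 - 143 = -1221/2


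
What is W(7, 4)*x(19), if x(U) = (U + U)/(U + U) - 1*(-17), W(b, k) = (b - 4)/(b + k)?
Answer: 54/11 ≈ 4.9091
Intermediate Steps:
W(b, k) = (-4 + b)/(b + k)
x(U) = 18 (x(U) = (2*U)/((2*U)) + 17 = (2*U)*(1/(2*U)) + 17 = 1 + 17 = 18)
W(7, 4)*x(19) = ((-4 + 7)/(7 + 4))*18 = (3/11)*18 = 54/11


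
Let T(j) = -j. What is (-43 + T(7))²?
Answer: 2500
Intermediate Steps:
(-43 + T(7))² = (-43 - 1*7)² = (-43 - 7)² = (-50)² = 2500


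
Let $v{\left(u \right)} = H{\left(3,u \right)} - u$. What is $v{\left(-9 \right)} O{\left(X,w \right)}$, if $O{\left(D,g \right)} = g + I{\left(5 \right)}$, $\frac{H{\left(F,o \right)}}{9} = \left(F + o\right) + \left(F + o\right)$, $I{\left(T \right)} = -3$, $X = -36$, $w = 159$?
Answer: $-15444$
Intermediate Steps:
$H{\left(F,o \right)} = 18 F + 18 o$ ($H{\left(F,o \right)} = 9 \left(\left(F + o\right) + \left(F + o\right)\right) = 9 \left(2 F + 2 o\right) = 18 F + 18 o$)
$O{\left(D,g \right)} = -3 + g$ ($O{\left(D,g \right)} = g - 3 = -3 + g$)
$v{\left(u \right)} = 54 + 17 u$ ($v{\left(u \right)} = \left(18 \cdot 3 + 18 u\right) - u = \left(54 + 18 u\right) - u = 54 + 17 u$)
$v{\left(-9 \right)} O{\left(X,w \right)} = \left(54 + 17 \left(-9\right)\right) \left(-3 + 159\right) = \left(54 - 153\right) 156 = \left(-99\right) 156 = -15444$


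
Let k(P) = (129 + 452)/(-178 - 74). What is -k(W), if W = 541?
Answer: 83/36 ≈ 2.3056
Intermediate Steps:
k(P) = -83/36 (k(P) = 581/(-252) = 581*(-1/252) = -83/36)
-k(W) = -1*(-83/36) = 83/36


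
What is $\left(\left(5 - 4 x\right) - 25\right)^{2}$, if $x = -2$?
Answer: $144$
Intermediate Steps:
$\left(\left(5 - 4 x\right) - 25\right)^{2} = \left(\left(5 - -8\right) - 25\right)^{2} = \left(\left(5 + 8\right) - 25\right)^{2} = \left(13 - 25\right)^{2} = \left(-12\right)^{2} = 144$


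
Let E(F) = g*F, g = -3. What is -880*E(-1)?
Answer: -2640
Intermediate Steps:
E(F) = -3*F
-880*E(-1) = -(-2640)*(-1) = -880*3 = -2640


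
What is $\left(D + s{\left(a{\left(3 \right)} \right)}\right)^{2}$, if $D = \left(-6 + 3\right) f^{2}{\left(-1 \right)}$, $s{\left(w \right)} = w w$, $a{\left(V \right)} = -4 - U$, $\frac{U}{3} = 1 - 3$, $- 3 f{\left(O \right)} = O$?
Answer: $\frac{121}{9} \approx 13.444$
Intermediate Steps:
$f{\left(O \right)} = - \frac{O}{3}$
$U = -6$ ($U = 3 \left(1 - 3\right) = 3 \left(-2\right) = -6$)
$a{\left(V \right)} = 2$ ($a{\left(V \right)} = -4 - -6 = -4 + 6 = 2$)
$s{\left(w \right)} = w^{2}$
$D = - \frac{1}{3}$ ($D = \left(-6 + 3\right) \left(\left(- \frac{1}{3}\right) \left(-1\right)\right)^{2} = - \frac{3}{9} = \left(-3\right) \frac{1}{9} = - \frac{1}{3} \approx -0.33333$)
$\left(D + s{\left(a{\left(3 \right)} \right)}\right)^{2} = \left(- \frac{1}{3} + 2^{2}\right)^{2} = \left(- \frac{1}{3} + 4\right)^{2} = \left(\frac{11}{3}\right)^{2} = \frac{121}{9}$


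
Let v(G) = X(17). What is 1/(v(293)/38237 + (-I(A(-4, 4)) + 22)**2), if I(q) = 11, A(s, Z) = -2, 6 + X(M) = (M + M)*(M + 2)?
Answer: 38237/4627317 ≈ 0.0082633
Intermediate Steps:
X(M) = -6 + 2*M*(2 + M) (X(M) = -6 + (M + M)*(M + 2) = -6 + (2*M)*(2 + M) = -6 + 2*M*(2 + M))
v(G) = 640 (v(G) = -6 + 2*17**2 + 4*17 = -6 + 2*289 + 68 = -6 + 578 + 68 = 640)
1/(v(293)/38237 + (-I(A(-4, 4)) + 22)**2) = 1/(640/38237 + (-1*11 + 22)**2) = 1/(640*(1/38237) + (-11 + 22)**2) = 1/(640/38237 + 11**2) = 1/(640/38237 + 121) = 1/(4627317/38237) = 38237/4627317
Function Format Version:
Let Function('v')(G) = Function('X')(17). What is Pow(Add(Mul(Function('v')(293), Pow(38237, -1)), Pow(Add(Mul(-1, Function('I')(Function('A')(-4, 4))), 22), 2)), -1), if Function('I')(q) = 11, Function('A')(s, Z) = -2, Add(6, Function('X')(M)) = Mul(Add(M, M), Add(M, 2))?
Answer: Rational(38237, 4627317) ≈ 0.0082633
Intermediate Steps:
Function('X')(M) = Add(-6, Mul(2, M, Add(2, M))) (Function('X')(M) = Add(-6, Mul(Add(M, M), Add(M, 2))) = Add(-6, Mul(Mul(2, M), Add(2, M))) = Add(-6, Mul(2, M, Add(2, M))))
Function('v')(G) = 640 (Function('v')(G) = Add(-6, Mul(2, Pow(17, 2)), Mul(4, 17)) = Add(-6, Mul(2, 289), 68) = Add(-6, 578, 68) = 640)
Pow(Add(Mul(Function('v')(293), Pow(38237, -1)), Pow(Add(Mul(-1, Function('I')(Function('A')(-4, 4))), 22), 2)), -1) = Pow(Add(Mul(640, Pow(38237, -1)), Pow(Add(Mul(-1, 11), 22), 2)), -1) = Pow(Add(Mul(640, Rational(1, 38237)), Pow(Add(-11, 22), 2)), -1) = Pow(Add(Rational(640, 38237), Pow(11, 2)), -1) = Pow(Add(Rational(640, 38237), 121), -1) = Pow(Rational(4627317, 38237), -1) = Rational(38237, 4627317)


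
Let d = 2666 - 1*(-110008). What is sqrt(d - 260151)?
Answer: I*sqrt(147477) ≈ 384.03*I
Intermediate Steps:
d = 112674 (d = 2666 + 110008 = 112674)
sqrt(d - 260151) = sqrt(112674 - 260151) = sqrt(-147477) = I*sqrt(147477)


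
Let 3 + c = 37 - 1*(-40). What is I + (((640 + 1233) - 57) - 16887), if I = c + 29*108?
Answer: -11865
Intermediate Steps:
c = 74 (c = -3 + (37 - 1*(-40)) = -3 + (37 + 40) = -3 + 77 = 74)
I = 3206 (I = 74 + 29*108 = 74 + 3132 = 3206)
I + (((640 + 1233) - 57) - 16887) = 3206 + (((640 + 1233) - 57) - 16887) = 3206 + ((1873 - 57) - 16887) = 3206 + (1816 - 16887) = 3206 - 15071 = -11865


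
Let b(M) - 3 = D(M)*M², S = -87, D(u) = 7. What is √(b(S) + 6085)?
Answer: √59071 ≈ 243.05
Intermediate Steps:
b(M) = 3 + 7*M²
√(b(S) + 6085) = √((3 + 7*(-87)²) + 6085) = √((3 + 7*7569) + 6085) = √((3 + 52983) + 6085) = √(52986 + 6085) = √59071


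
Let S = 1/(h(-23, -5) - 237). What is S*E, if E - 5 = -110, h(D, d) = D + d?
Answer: 21/53 ≈ 0.39623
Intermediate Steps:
E = -105 (E = 5 - 110 = -105)
S = -1/265 (S = 1/((-23 - 5) - 237) = 1/(-28 - 237) = 1/(-265) = -1/265 ≈ -0.0037736)
S*E = -1/265*(-105) = 21/53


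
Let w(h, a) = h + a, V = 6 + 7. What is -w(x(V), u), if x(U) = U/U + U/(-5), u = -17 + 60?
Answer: -207/5 ≈ -41.400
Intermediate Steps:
u = 43
V = 13
x(U) = 1 - U/5 (x(U) = 1 + U*(-1/5) = 1 - U/5)
w(h, a) = a + h
-w(x(V), u) = -(43 + (1 - 1/5*13)) = -(43 + (1 - 13/5)) = -(43 - 8/5) = -1*207/5 = -207/5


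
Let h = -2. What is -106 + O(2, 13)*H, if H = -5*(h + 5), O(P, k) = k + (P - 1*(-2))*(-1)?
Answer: -241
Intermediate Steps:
O(P, k) = -2 + k - P (O(P, k) = k + (P + 2)*(-1) = k + (2 + P)*(-1) = k + (-2 - P) = -2 + k - P)
H = -15 (H = -5*(-2 + 5) = -5*3 = -15)
-106 + O(2, 13)*H = -106 + (-2 + 13 - 1*2)*(-15) = -106 + (-2 + 13 - 2)*(-15) = -106 + 9*(-15) = -106 - 135 = -241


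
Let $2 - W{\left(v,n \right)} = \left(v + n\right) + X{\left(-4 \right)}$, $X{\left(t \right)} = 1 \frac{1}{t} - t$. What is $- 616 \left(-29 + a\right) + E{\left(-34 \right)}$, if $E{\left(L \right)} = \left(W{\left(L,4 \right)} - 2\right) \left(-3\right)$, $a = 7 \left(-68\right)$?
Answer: $\frac{1244005}{4} \approx 3.11 \cdot 10^{5}$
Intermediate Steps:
$a = -476$
$X{\left(t \right)} = \frac{1}{t} - t$
$W{\left(v,n \right)} = - \frac{7}{4} - n - v$ ($W{\left(v,n \right)} = 2 - \left(\left(v + n\right) + \left(\frac{1}{-4} - -4\right)\right) = 2 - \left(\left(n + v\right) + \left(- \frac{1}{4} + 4\right)\right) = 2 - \left(\left(n + v\right) + \frac{15}{4}\right) = 2 - \left(\frac{15}{4} + n + v\right) = - \frac{7}{4} - n - v$)
$E{\left(L \right)} = \frac{93}{4} + 3 L$ ($E{\left(L \right)} = \left(\left(- \frac{7}{4} - 4 - L\right) - 2\right) \left(-3\right) = \left(\left(- \frac{23}{4} - L\right) - 2\right) \left(-3\right) = \left(- \frac{31}{4} - L\right) \left(-3\right) = \frac{93}{4} + 3 L$)
$- 616 \left(-29 + a\right) + E{\left(-34 \right)} = - 616 \left(-29 - 476\right) + \left(\frac{93}{4} + 3 \left(-34\right)\right) = \left(-616\right) \left(-505\right) + \left(\frac{93}{4} - 102\right) = 311080 - \frac{315}{4} = \frac{1244005}{4}$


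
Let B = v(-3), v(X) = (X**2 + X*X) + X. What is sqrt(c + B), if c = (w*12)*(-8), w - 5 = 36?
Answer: I*sqrt(3921) ≈ 62.618*I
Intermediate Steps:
w = 41 (w = 5 + 36 = 41)
v(X) = X + 2*X**2 (v(X) = (X**2 + X**2) + X = 2*X**2 + X = X + 2*X**2)
c = -3936 (c = (41*12)*(-8) = 492*(-8) = -3936)
B = 15 (B = -3*(1 + 2*(-3)) = -3*(1 - 6) = -3*(-5) = 15)
sqrt(c + B) = sqrt(-3936 + 15) = sqrt(-3921) = I*sqrt(3921)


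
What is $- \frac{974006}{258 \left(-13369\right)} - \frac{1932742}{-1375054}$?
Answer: $\frac{46544932664}{27574645389} \approx 1.688$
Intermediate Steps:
$- \frac{974006}{258 \left(-13369\right)} - \frac{1932742}{-1375054} = - \frac{974006}{-3449202} - - \frac{966371}{687527} = \left(-974006\right) \left(- \frac{1}{3449202}\right) + \frac{966371}{687527} = \frac{487003}{1724601} + \frac{966371}{687527} = \frac{46544932664}{27574645389}$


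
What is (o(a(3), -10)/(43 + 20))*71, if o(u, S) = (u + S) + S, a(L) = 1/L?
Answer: -4189/189 ≈ -22.164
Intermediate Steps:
o(u, S) = u + 2*S (o(u, S) = (S + u) + S = u + 2*S)
(o(a(3), -10)/(43 + 20))*71 = ((1/3 + 2*(-10))/(43 + 20))*71 = ((⅓ - 20)/63)*71 = -59/3*1/63*71 = -59/189*71 = -4189/189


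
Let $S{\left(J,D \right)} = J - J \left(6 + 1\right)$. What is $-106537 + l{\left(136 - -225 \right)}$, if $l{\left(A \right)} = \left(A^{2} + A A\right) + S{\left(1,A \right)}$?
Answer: $154099$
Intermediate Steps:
$S{\left(J,D \right)} = - 6 J$ ($S{\left(J,D \right)} = J - J 7 = J - 7 J = - 6 J$)
$l{\left(A \right)} = -6 + 2 A^{2}$ ($l{\left(A \right)} = \left(A^{2} + A A\right) - 6 = \left(A^{2} + A^{2}\right) - 6 = 2 A^{2} - 6 = -6 + 2 A^{2}$)
$-106537 + l{\left(136 - -225 \right)} = -106537 - \left(6 - 2 \left(136 - -225\right)^{2}\right) = -106537 - \left(6 - 2 \left(136 + 225\right)^{2}\right) = -106537 - \left(6 - 2 \cdot 361^{2}\right) = -106537 + \left(-6 + 2 \cdot 130321\right) = -106537 + \left(-6 + 260642\right) = -106537 + 260636 = 154099$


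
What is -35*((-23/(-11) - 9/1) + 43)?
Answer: -13895/11 ≈ -1263.2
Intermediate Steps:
-35*((-23/(-11) - 9/1) + 43) = -35*((-23*(-1/11) - 9*1) + 43) = -35*((23/11 - 9) + 43) = -35*(-76/11 + 43) = -35*397/11 = -13895/11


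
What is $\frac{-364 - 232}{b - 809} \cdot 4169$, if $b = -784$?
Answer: $\frac{2484724}{1593} \approx 1559.8$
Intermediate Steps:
$\frac{-364 - 232}{b - 809} \cdot 4169 = \frac{-364 - 232}{-784 - 809} \cdot 4169 = - \frac{596}{-1593} \cdot 4169 = \left(-596\right) \left(- \frac{1}{1593}\right) 4169 = \frac{596}{1593} \cdot 4169 = \frac{2484724}{1593}$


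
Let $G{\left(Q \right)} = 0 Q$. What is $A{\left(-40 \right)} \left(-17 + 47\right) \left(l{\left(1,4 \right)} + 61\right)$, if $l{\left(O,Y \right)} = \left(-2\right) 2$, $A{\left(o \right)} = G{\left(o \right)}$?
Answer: $0$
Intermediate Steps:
$G{\left(Q \right)} = 0$
$A{\left(o \right)} = 0$
$l{\left(O,Y \right)} = -4$
$A{\left(-40 \right)} \left(-17 + 47\right) \left(l{\left(1,4 \right)} + 61\right) = 0 \left(-17 + 47\right) \left(-4 + 61\right) = 0 \cdot 30 \cdot 57 = 0 \cdot 1710 = 0$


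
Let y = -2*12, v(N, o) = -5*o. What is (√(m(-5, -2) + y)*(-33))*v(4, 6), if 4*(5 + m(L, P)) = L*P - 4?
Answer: 495*I*√110 ≈ 5191.6*I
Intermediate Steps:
m(L, P) = -6 + L*P/4 (m(L, P) = -5 + (L*P - 4)/4 = -5 + (-4 + L*P)/4 = -5 + (-1 + L*P/4) = -6 + L*P/4)
y = -24
(√(m(-5, -2) + y)*(-33))*v(4, 6) = (√((-6 + (¼)*(-5)*(-2)) - 24)*(-33))*(-5*6) = (√((-6 + 5/2) - 24)*(-33))*(-30) = (√(-7/2 - 24)*(-33))*(-30) = (√(-55/2)*(-33))*(-30) = ((I*√110/2)*(-33))*(-30) = -33*I*√110/2*(-30) = 495*I*√110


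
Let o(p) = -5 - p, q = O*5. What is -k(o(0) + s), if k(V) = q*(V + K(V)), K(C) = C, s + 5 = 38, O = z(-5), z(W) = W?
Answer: 1400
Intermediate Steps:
O = -5
s = 33 (s = -5 + 38 = 33)
q = -25 (q = -5*5 = -25)
k(V) = -50*V (k(V) = -25*(V + V) = -50*V)
-k(o(0) + s) = -(-50)*((-5 - 1*0) + 33) = -(-50)*((-5 + 0) + 33) = -(-50)*(-5 + 33) = -(-50)*28 = -1*(-1400) = 1400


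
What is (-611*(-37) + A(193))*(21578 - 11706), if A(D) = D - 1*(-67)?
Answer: 225743024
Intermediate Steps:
A(D) = 67 + D (A(D) = D + 67 = 67 + D)
(-611*(-37) + A(193))*(21578 - 11706) = (-611*(-37) + (67 + 193))*(21578 - 11706) = (22607 + 260)*9872 = 22867*9872 = 225743024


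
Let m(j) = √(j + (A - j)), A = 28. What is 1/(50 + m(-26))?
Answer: 25/1236 - √7/1236 ≈ 0.018086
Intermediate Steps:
m(j) = 2*√7 (m(j) = √(j + (28 - j)) = √28 = 2*√7)
1/(50 + m(-26)) = 1/(50 + 2*√7)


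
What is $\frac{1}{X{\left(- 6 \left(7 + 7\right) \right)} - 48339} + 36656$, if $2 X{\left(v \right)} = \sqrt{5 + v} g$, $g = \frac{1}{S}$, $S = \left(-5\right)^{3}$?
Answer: $\frac{5353285584992708324}{146041182562579} + \frac{250 i \sqrt{79}}{146041182562579} \approx 36656.0 + 1.5215 \cdot 10^{-11} i$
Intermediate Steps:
$S = -125$
$g = - \frac{1}{125}$ ($g = \frac{1}{-125} = - \frac{1}{125} \approx -0.008$)
$X{\left(v \right)} = - \frac{\sqrt{5 + v}}{250}$ ($X{\left(v \right)} = \frac{\sqrt{5 + v} \left(- \frac{1}{125}\right)}{2} = \frac{\left(- \frac{1}{125}\right) \sqrt{5 + v}}{2} = - \frac{\sqrt{5 + v}}{250}$)
$\frac{1}{X{\left(- 6 \left(7 + 7\right) \right)} - 48339} + 36656 = \frac{1}{- \frac{\sqrt{5 - 6 \left(7 + 7\right)}}{250} - 48339} + 36656 = \frac{1}{- \frac{\sqrt{5 - 84}}{250} - 48339} + 36656 = \frac{1}{- \frac{\sqrt{-79}}{250} - 48339} + 36656 = \frac{1}{- \frac{i \sqrt{79}}{250} - 48339} + 36656 = \frac{1}{-48339 - \frac{i \sqrt{79}}{250}} + 36656 = 36656 + \frac{1}{-48339 - \frac{i \sqrt{79}}{250}}$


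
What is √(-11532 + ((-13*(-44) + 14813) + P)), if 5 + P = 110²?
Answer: 6*√443 ≈ 126.29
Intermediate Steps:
P = 12095 (P = -5 + 110² = -5 + 12100 = 12095)
√(-11532 + ((-13*(-44) + 14813) + P)) = √(-11532 + ((-13*(-44) + 14813) + 12095)) = √(-11532 + ((572 + 14813) + 12095)) = √(-11532 + (15385 + 12095)) = √(-11532 + 27480) = √15948 = 6*√443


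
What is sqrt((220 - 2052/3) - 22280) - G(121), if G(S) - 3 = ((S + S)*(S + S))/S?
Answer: -487 + 2*I*sqrt(5686) ≈ -487.0 + 150.81*I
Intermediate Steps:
G(S) = 3 + 4*S (G(S) = 3 + ((S + S)*(S + S))/S = 3 + ((2*S)*(2*S))/S = 3 + (4*S**2)/S = 3 + 4*S)
sqrt((220 - 2052/3) - 22280) - G(121) = sqrt((220 - 2052/3) - 22280) - (3 + 4*121) = sqrt((220 - 2052/3) - 22280) - (3 + 484) = sqrt((220 - 38*18) - 22280) - 1*487 = sqrt((220 - 684) - 22280) - 487 = sqrt(-464 - 22280) - 487 = sqrt(-22744) - 487 = 2*I*sqrt(5686) - 487 = -487 + 2*I*sqrt(5686)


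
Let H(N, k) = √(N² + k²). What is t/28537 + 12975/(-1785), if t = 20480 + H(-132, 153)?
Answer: -22247385/3395903 + 3*√4537/28537 ≈ -6.5442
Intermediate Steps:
t = 20480 + 3*√4537 (t = 20480 + √((-132)² + 153²) = 20480 + √(17424 + 23409) = 20480 + √40833 = 20480 + 3*√4537 ≈ 20682.)
t/28537 + 12975/(-1785) = (20480 + 3*√4537)/28537 + 12975/(-1785) = (20480 + 3*√4537)*(1/28537) + 12975*(-1/1785) = (20480/28537 + 3*√4537/28537) - 865/119 = -22247385/3395903 + 3*√4537/28537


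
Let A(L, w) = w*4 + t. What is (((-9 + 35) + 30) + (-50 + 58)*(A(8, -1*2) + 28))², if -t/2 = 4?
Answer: 23104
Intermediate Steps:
t = -8 (t = -2*4 = -8)
A(L, w) = -8 + 4*w (A(L, w) = w*4 - 8 = 4*w - 8 = -8 + 4*w)
(((-9 + 35) + 30) + (-50 + 58)*(A(8, -1*2) + 28))² = (((-9 + 35) + 30) + (-50 + 58)*((-8 + 4*(-1*2)) + 28))² = ((26 + 30) + 8*((-8 + 4*(-2)) + 28))² = (56 + 8*((-8 - 8) + 28))² = (56 + 8*(-16 + 28))² = (56 + 8*12)² = (56 + 96)² = 152² = 23104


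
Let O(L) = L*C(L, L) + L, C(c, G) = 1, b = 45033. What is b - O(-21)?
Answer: 45075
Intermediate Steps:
O(L) = 2*L (O(L) = L*1 + L = L + L = 2*L)
b - O(-21) = 45033 - 2*(-21) = 45033 - 1*(-42) = 45033 + 42 = 45075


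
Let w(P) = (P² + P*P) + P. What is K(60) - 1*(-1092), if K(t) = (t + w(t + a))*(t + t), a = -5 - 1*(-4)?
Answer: 850812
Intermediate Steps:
a = -1 (a = -5 + 4 = -1)
w(P) = P + 2*P² (w(P) = (P² + P²) + P = 2*P² + P = P + 2*P²)
K(t) = 2*t*(t + (-1 + t)*(-1 + 2*t)) (K(t) = (t + (t - 1)*(1 + 2*(t - 1)))*(t + t) = (t + (-1 + t)*(1 + 2*(-1 + t)))*(2*t) = (t + (-1 + t)*(1 + (-2 + 2*t)))*(2*t) = (t + (-1 + t)*(-1 + 2*t))*(2*t) = 2*t*(t + (-1 + t)*(-1 + 2*t)))
K(60) - 1*(-1092) = 2*60*(60 + (-1 + 60)*(-1 + 2*60)) - 1*(-1092) = 2*60*(60 + 59*(-1 + 120)) + 1092 = 2*60*(60 + 59*119) + 1092 = 2*60*(60 + 7021) + 1092 = 2*60*7081 + 1092 = 849720 + 1092 = 850812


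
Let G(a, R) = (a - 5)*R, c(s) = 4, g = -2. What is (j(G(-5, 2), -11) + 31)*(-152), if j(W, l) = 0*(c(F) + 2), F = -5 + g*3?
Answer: -4712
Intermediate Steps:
F = -11 (F = -5 - 2*3 = -5 - 6 = -11)
G(a, R) = R*(-5 + a) (G(a, R) = (-5 + a)*R = R*(-5 + a))
j(W, l) = 0 (j(W, l) = 0*(4 + 2) = 0*6 = 0)
(j(G(-5, 2), -11) + 31)*(-152) = (0 + 31)*(-152) = 31*(-152) = -4712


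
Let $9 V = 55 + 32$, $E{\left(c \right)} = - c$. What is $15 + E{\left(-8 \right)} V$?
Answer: $\frac{277}{3} \approx 92.333$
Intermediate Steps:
$V = \frac{29}{3}$ ($V = \frac{55 + 32}{9} = \frac{1}{9} \cdot 87 = \frac{29}{3} \approx 9.6667$)
$15 + E{\left(-8 \right)} V = 15 + \left(-1\right) \left(-8\right) \frac{29}{3} = 15 + 8 \cdot \frac{29}{3} = 15 + \frac{232}{3} = \frac{277}{3}$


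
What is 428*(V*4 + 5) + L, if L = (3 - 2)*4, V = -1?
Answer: 432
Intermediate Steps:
L = 4 (L = 1*4 = 4)
428*(V*4 + 5) + L = 428*(-1*4 + 5) + 4 = 428*(-4 + 5) + 4 = 428*1 + 4 = 428 + 4 = 432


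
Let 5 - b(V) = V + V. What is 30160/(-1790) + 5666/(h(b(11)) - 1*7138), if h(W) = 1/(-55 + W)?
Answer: -1623057400/91994723 ≈ -17.643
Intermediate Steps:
b(V) = 5 - 2*V (b(V) = 5 - (V + V) = 5 - 2*V)
30160/(-1790) + 5666/(h(b(11)) - 1*7138) = 30160/(-1790) + 5666/(1/(-55 + (5 - 2*11)) - 1*7138) = 30160*(-1/1790) + 5666/(1/(-55 + (5 - 22)) - 7138) = -3016/179 + 5666/(1/(-55 - 17) - 7138) = -3016/179 + 5666/(1/(-72) - 7138) = -3016/179 + 5666/(-1/72 - 7138) = -3016/179 + 5666/(-513937/72) = -3016/179 + 5666*(-72/513937) = -3016/179 - 407952/513937 = -1623057400/91994723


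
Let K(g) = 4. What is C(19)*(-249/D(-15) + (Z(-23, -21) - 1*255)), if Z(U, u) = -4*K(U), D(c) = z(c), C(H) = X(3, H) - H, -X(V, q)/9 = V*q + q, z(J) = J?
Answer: 894216/5 ≈ 1.7884e+5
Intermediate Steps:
X(V, q) = -9*q - 9*V*q (X(V, q) = -9*(V*q + q) = -9*(q + V*q) = -9*q - 9*V*q)
C(H) = -37*H (C(H) = -9*H*(1 + 3) - H = -9*H*4 - H = -36*H - H = -37*H)
D(c) = c
Z(U, u) = -16 (Z(U, u) = -4*4 = -16)
C(19)*(-249/D(-15) + (Z(-23, -21) - 1*255)) = (-37*19)*(-249/(-15) + (-16 - 1*255)) = -703*(-249*(-1/15) + (-16 - 255)) = -703*(83/5 - 271) = -703*(-1272/5) = 894216/5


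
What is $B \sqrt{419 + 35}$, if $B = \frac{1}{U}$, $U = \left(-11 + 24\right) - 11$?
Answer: $\frac{\sqrt{454}}{2} \approx 10.654$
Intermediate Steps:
$U = 2$ ($U = 13 - 11 = 2$)
$B = \frac{1}{2} \approx 0.5$
$B \sqrt{419 + 35} = \frac{\sqrt{419 + 35}}{2} = \frac{\sqrt{454}}{2}$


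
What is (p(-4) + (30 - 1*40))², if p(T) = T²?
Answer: 36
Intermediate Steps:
(p(-4) + (30 - 1*40))² = ((-4)² + (30 - 1*40))² = (16 + (30 - 40))² = (16 - 10)² = 6² = 36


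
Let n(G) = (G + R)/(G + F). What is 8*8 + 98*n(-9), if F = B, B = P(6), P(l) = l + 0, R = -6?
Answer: 554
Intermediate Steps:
P(l) = l
B = 6
F = 6
n(G) = (-6 + G)/(6 + G) (n(G) = (G - 6)/(G + 6) = (-6 + G)/(6 + G))
8*8 + 98*n(-9) = 8*8 + 98*((-6 - 9)/(6 - 9)) = 64 + 98*(-15/(-3)) = 64 + 98*(-1/3*(-15)) = 64 + 98*5 = 64 + 490 = 554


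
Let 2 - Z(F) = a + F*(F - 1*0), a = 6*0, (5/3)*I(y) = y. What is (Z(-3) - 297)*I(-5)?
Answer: 912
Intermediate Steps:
I(y) = 3*y/5
a = 0
Z(F) = 2 - F² (Z(F) = 2 - (0 + F*(F - 1*0)) = 2 - (0 + F*(F + 0)) = 2 - (0 + F*F) = 2 - (0 + F²) = 2 - F²)
(Z(-3) - 297)*I(-5) = ((2 - 1*(-3)²) - 297)*((⅗)*(-5)) = ((2 - 1*9) - 297)*(-3) = ((2 - 9) - 297)*(-3) = (-7 - 297)*(-3) = -304*(-3) = 912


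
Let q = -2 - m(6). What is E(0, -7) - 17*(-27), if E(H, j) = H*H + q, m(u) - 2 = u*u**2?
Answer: 239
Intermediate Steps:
m(u) = 2 + u**3 (m(u) = 2 + u*u**2 = 2 + u**3)
q = -220 (q = -2 - (2 + 6**3) = -2 - (2 + 216) = -2 - 1*218 = -2 - 218 = -220)
E(H, j) = -220 + H**2 (E(H, j) = H*H - 220 = H**2 - 220 = -220 + H**2)
E(0, -7) - 17*(-27) = (-220 + 0**2) - 17*(-27) = (-220 + 0) + 459 = -220 + 459 = 239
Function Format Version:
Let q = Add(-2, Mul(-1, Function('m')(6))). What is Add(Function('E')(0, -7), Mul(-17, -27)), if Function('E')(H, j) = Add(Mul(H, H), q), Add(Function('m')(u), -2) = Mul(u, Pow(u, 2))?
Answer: 239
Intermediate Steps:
Function('m')(u) = Add(2, Pow(u, 3)) (Function('m')(u) = Add(2, Mul(u, Pow(u, 2))) = Add(2, Pow(u, 3)))
q = -220 (q = Add(-2, Mul(-1, Add(2, Pow(6, 3)))) = Add(-2, Mul(-1, Add(2, 216))) = Add(-2, Mul(-1, 218)) = Add(-2, -218) = -220)
Function('E')(H, j) = Add(-220, Pow(H, 2)) (Function('E')(H, j) = Add(Mul(H, H), -220) = Add(Pow(H, 2), -220) = Add(-220, Pow(H, 2)))
Add(Function('E')(0, -7), Mul(-17, -27)) = Add(Add(-220, Pow(0, 2)), Mul(-17, -27)) = Add(Add(-220, 0), 459) = Add(-220, 459) = 239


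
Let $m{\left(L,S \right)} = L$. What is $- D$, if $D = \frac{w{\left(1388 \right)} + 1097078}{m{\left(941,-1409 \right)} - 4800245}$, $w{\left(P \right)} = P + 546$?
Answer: $\frac{274753}{1199826} \approx 0.22899$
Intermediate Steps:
$w{\left(P \right)} = 546 + P$
$D = - \frac{274753}{1199826}$ ($D = \frac{\left(546 + 1388\right) + 1097078}{941 - 4800245} = \frac{1934 + 1097078}{-4799304} = 1099012 \left(- \frac{1}{4799304}\right) = - \frac{274753}{1199826} \approx -0.22899$)
$- D = \left(-1\right) \left(- \frac{274753}{1199826}\right) = \frac{274753}{1199826}$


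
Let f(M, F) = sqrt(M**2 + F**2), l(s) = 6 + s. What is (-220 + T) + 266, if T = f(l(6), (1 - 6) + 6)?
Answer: 46 + sqrt(145) ≈ 58.042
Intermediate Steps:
f(M, F) = sqrt(F**2 + M**2)
T = sqrt(145) (T = sqrt(((1 - 6) + 6)**2 + (6 + 6)**2) = sqrt((-5 + 6)**2 + 12**2) = sqrt(1**2 + 144) = sqrt(1 + 144) = sqrt(145) ≈ 12.042)
(-220 + T) + 266 = (-220 + sqrt(145)) + 266 = 46 + sqrt(145)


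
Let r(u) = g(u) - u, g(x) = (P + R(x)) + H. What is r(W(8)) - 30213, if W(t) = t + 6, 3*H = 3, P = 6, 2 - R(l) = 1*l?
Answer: -30232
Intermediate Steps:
R(l) = 2 - l
H = 1 (H = (⅓)*3 = 1)
g(x) = 9 - x (g(x) = (6 + (2 - x)) + 1 = (8 - x) + 1 = 9 - x)
W(t) = 6 + t
r(u) = 9 - 2*u (r(u) = (9 - u) - u = 9 - 2*u)
r(W(8)) - 30213 = (9 - 2*(6 + 8)) - 30213 = (9 - 2*14) - 30213 = (9 - 28) - 30213 = -19 - 30213 = -30232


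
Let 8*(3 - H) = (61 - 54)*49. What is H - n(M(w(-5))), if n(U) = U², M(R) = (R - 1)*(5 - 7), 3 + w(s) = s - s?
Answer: -831/8 ≈ -103.88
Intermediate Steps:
w(s) = -3 (w(s) = -3 + (s - s) = -3 + 0 = -3)
H = -319/8 (H = 3 - (61 - 54)*49/8 = 3 - 7*49/8 = 3 - ⅛*343 = 3 - 343/8 = -319/8 ≈ -39.875)
M(R) = 2 - 2*R (M(R) = (-1 + R)*(-2) = 2 - 2*R)
H - n(M(w(-5))) = -319/8 - (2 - 2*(-3))² = -319/8 - (2 + 6)² = -319/8 - 1*8² = -319/8 - 1*64 = -319/8 - 64 = -831/8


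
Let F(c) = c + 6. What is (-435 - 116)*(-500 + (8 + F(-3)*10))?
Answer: 254562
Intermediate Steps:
F(c) = 6 + c
(-435 - 116)*(-500 + (8 + F(-3)*10)) = (-435 - 116)*(-500 + (8 + (6 - 3)*10)) = -551*(-500 + (8 + 3*10)) = -551*(-500 + (8 + 30)) = -551*(-500 + 38) = -551*(-462) = 254562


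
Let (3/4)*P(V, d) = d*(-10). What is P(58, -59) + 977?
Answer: 5291/3 ≈ 1763.7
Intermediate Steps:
P(V, d) = -40*d/3 (P(V, d) = 4*(d*(-10))/3 = 4*(-10*d)/3 = -40*d/3)
P(58, -59) + 977 = -40/3*(-59) + 977 = 2360/3 + 977 = 5291/3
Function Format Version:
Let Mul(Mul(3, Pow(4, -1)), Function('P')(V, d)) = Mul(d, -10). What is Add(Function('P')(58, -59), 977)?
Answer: Rational(5291, 3) ≈ 1763.7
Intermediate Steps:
Function('P')(V, d) = Mul(Rational(-40, 3), d) (Function('P')(V, d) = Mul(Rational(4, 3), Mul(d, -10)) = Mul(Rational(4, 3), Mul(-10, d)) = Mul(Rational(-40, 3), d))
Add(Function('P')(58, -59), 977) = Add(Mul(Rational(-40, 3), -59), 977) = Add(Rational(2360, 3), 977) = Rational(5291, 3)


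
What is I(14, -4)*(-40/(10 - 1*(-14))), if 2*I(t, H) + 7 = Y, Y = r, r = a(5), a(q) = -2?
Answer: 15/2 ≈ 7.5000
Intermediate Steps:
r = -2
Y = -2
I(t, H) = -9/2 (I(t, H) = -7/2 + (½)*(-2) = -7/2 - 1 = -9/2)
I(14, -4)*(-40/(10 - 1*(-14))) = -(-180)/(10 - 1*(-14)) = -(-180)/(10 + 14) = -(-180)/24 = -9/2*(-5/3) = 15/2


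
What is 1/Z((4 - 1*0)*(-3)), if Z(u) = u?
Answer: -1/12 ≈ -0.083333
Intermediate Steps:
1/Z((4 - 1*0)*(-3)) = 1/((4 - 1*0)*(-3)) = 1/((4 + 0)*(-3)) = 1/(4*(-3)) = 1/(-12) = -1/12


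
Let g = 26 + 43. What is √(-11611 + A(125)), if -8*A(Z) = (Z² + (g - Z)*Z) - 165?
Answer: I*√50674/2 ≈ 112.55*I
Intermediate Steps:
g = 69
A(Z) = 165/8 - Z²/8 - Z*(69 - Z)/8 (A(Z) = -((Z² + (69 - Z)*Z) - 165)/8 = -((Z² + Z*(69 - Z)) - 165)/8 = -(-165 + Z² + Z*(69 - Z))/8 = 165/8 - Z²/8 - Z*(69 - Z)/8)
√(-11611 + A(125)) = √(-11611 + (165/8 - 69/8*125)) = √(-11611 + (165/8 - 8625/8)) = √(-11611 - 2115/2) = √(-25337/2) = I*√50674/2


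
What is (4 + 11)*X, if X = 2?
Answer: 30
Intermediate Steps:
(4 + 11)*X = (4 + 11)*2 = 15*2 = 30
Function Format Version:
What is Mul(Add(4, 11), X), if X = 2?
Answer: 30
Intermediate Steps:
Mul(Add(4, 11), X) = Mul(Add(4, 11), 2) = Mul(15, 2) = 30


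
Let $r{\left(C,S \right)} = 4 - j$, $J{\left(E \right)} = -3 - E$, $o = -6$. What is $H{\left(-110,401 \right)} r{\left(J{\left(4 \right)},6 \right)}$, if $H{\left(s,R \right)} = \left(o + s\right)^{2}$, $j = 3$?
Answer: $13456$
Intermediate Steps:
$H{\left(s,R \right)} = \left(-6 + s\right)^{2}$
$r{\left(C,S \right)} = 1$ ($r{\left(C,S \right)} = 4 - 3 = 1$)
$H{\left(-110,401 \right)} r{\left(J{\left(4 \right)},6 \right)} = \left(-6 - 110\right)^{2} \cdot 1 = \left(-116\right)^{2} \cdot 1 = 13456 \cdot 1 = 13456$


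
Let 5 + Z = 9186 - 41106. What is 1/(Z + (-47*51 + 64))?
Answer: -1/34258 ≈ -2.9190e-5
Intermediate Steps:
Z = -31925 (Z = -5 + (9186 - 41106) = -5 - 31920 = -31925)
1/(Z + (-47*51 + 64)) = 1/(-31925 + (-47*51 + 64)) = 1/(-31925 + (-2397 + 64)) = 1/(-31925 - 2333) = 1/(-34258) = -1/34258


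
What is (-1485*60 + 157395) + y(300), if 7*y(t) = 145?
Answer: 478210/7 ≈ 68316.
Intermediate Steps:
y(t) = 145/7 (y(t) = (1/7)*145 = 145/7)
(-1485*60 + 157395) + y(300) = (-1485*60 + 157395) + 145/7 = (-89100 + 157395) + 145/7 = 68295 + 145/7 = 478210/7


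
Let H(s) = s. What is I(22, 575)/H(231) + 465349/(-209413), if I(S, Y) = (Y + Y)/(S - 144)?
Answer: -109469594/48374403 ≈ -2.2630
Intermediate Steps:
I(S, Y) = 2*Y/(-144 + S) (I(S, Y) = (2*Y)/(-144 + S) = 2*Y/(-144 + S))
I(22, 575)/H(231) + 465349/(-209413) = (2*575/(-144 + 22))/231 + 465349/(-209413) = (2*575/(-122))*(1/231) + 465349*(-1/209413) = (2*575*(-1/122))*(1/231) - 465349/209413 = -575/61*1/231 - 465349/209413 = -575/14091 - 465349/209413 = -109469594/48374403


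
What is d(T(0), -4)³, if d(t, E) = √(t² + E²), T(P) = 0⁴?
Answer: 64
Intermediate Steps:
T(P) = 0
d(t, E) = √(E² + t²)
d(T(0), -4)³ = (√((-4)² + 0²))³ = (√(16 + 0))³ = (√16)³ = 4³ = 64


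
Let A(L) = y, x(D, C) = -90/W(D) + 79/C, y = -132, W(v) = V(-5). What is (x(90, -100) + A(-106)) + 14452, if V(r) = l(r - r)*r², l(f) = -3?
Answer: 1432041/100 ≈ 14320.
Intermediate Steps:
V(r) = -3*r²
W(v) = -75 (W(v) = -3*(-5)² = -3*25 = -75)
x(D, C) = 6/5 + 79/C (x(D, C) = -90/(-75) + 79/C = -90*(-1/75) + 79/C = 6/5 + 79/C)
A(L) = -132
(x(90, -100) + A(-106)) + 14452 = ((6/5 + 79/(-100)) - 132) + 14452 = ((6/5 + 79*(-1/100)) - 132) + 14452 = ((6/5 - 79/100) - 132) + 14452 = (41/100 - 132) + 14452 = -13159/100 + 14452 = 1432041/100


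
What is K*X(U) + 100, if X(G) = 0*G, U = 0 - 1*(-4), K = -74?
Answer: 100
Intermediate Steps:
U = 4 (U = 0 + 4 = 4)
X(G) = 0
K*X(U) + 100 = -74*0 + 100 = 0 + 100 = 100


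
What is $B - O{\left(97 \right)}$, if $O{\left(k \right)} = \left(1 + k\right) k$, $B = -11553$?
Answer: $-21059$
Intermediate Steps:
$O{\left(k \right)} = k \left(1 + k\right)$
$B - O{\left(97 \right)} = -11553 - 97 \left(1 + 97\right) = -11553 - 97 \cdot 98 = -11553 - 9506 = -21059$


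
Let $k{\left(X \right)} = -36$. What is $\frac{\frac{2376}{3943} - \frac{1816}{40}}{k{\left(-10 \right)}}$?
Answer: $\frac{883181}{709740} \approx 1.2444$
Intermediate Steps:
$\frac{\frac{2376}{3943} - \frac{1816}{40}}{k{\left(-10 \right)}} = \frac{\frac{2376}{3943} - \frac{1816}{40}}{-36} = \left(2376 \cdot \frac{1}{3943} - \frac{227}{5}\right) \left(- \frac{1}{36}\right) = \left(\frac{2376}{3943} - \frac{227}{5}\right) \left(- \frac{1}{36}\right) = \left(- \frac{883181}{19715}\right) \left(- \frac{1}{36}\right) = \frac{883181}{709740}$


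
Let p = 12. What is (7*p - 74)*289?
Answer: 2890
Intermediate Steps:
(7*p - 74)*289 = (7*12 - 74)*289 = (84 - 74)*289 = 10*289 = 2890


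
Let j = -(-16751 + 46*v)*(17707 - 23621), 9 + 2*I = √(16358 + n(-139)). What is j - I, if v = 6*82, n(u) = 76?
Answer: 69560477/2 - 3*√1826/2 ≈ 3.4780e+7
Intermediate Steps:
v = 492
I = -9/2 + 3*√1826/2 (I = -9/2 + √(16358 + 76)/2 = -9/2 + √16434/2 = -9/2 + (3*√1826)/2 = -9/2 + 3*√1826/2 ≈ 59.598)
j = 34780234 (j = -(-16751 + 46*492)*(17707 - 23621) = -(-16751 + 22632)*(-5914) = -5881*(-5914) = -1*(-34780234) = 34780234)
j - I = 34780234 - (-9/2 + 3*√1826/2) = 34780234 + (9/2 - 3*√1826/2) = 69560477/2 - 3*√1826/2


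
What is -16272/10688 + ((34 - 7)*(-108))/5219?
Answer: -7255611/3486292 ≈ -2.0812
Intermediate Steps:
-16272/10688 + ((34 - 7)*(-108))/5219 = -16272*1/10688 + (27*(-108))*(1/5219) = -1017/668 - 2916*1/5219 = -1017/668 - 2916/5219 = -7255611/3486292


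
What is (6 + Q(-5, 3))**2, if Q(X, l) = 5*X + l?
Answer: 256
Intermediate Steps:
Q(X, l) = l + 5*X
(6 + Q(-5, 3))**2 = (6 + (3 + 5*(-5)))**2 = (6 + (3 - 25))**2 = (6 - 22)**2 = (-16)**2 = 256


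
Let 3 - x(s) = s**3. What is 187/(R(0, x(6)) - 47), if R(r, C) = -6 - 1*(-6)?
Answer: -187/47 ≈ -3.9787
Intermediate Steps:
x(s) = 3 - s**3
R(r, C) = 0 (R(r, C) = -6 + 6 = 0)
187/(R(0, x(6)) - 47) = 187/(0 - 47) = 187/(-47) = 187*(-1/47) = -187/47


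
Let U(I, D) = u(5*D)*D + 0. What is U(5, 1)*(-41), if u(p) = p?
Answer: -205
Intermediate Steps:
U(I, D) = 5*D² (U(I, D) = (5*D)*D + 0 = 5*D² + 0 = 5*D²)
U(5, 1)*(-41) = (5*1²)*(-41) = (5*1)*(-41) = 5*(-41) = -205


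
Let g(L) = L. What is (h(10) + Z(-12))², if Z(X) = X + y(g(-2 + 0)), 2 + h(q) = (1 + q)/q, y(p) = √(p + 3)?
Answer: 14161/100 ≈ 141.61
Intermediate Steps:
y(p) = √(3 + p)
h(q) = -2 + (1 + q)/q
Z(X) = 1 + X (Z(X) = X + √(3 + (-2 + 0)) = X + √(3 - 2) = X + √1 = X + 1 = 1 + X)
(h(10) + Z(-12))² = ((1 - 1*10)/10 + (1 - 12))² = ((1 - 10)/10 - 11)² = ((⅒)*(-9) - 11)² = (-9/10 - 11)² = (-119/10)² = 14161/100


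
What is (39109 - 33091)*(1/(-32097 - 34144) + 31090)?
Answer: 12393665922402/66241 ≈ 1.8710e+8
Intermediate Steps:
(39109 - 33091)*(1/(-32097 - 34144) + 31090) = 6018*(1/(-66241) + 31090) = 6018*(-1/66241 + 31090) = 6018*(2059432689/66241) = 12393665922402/66241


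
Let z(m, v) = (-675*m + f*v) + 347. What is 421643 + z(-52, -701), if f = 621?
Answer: 21769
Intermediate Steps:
z(m, v) = 347 - 675*m + 621*v (z(m, v) = (-675*m + 621*v) + 347 = 347 - 675*m + 621*v)
421643 + z(-52, -701) = 421643 + (347 - 675*(-52) + 621*(-701)) = 421643 + (347 + 35100 - 435321) = 421643 - 399874 = 21769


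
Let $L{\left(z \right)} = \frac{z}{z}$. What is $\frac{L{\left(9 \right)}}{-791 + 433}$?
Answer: $- \frac{1}{358} \approx -0.0027933$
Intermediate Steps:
$L{\left(z \right)} = 1$
$\frac{L{\left(9 \right)}}{-791 + 433} = 1 \frac{1}{-791 + 433} = 1 \frac{1}{-358} = 1 \left(- \frac{1}{358}\right) = - \frac{1}{358}$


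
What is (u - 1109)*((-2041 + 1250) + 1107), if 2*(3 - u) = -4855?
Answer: 417594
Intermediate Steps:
u = 4861/2 (u = 3 - ½*(-4855) = 3 + 4855/2 = 4861/2 ≈ 2430.5)
(u - 1109)*((-2041 + 1250) + 1107) = (4861/2 - 1109)*((-2041 + 1250) + 1107) = 2643*(-791 + 1107)/2 = (2643/2)*316 = 417594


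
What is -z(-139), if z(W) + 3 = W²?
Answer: -19318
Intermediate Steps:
z(W) = -3 + W²
-z(-139) = -(-3 + (-139)²) = -(-3 + 19321) = -1*19318 = -19318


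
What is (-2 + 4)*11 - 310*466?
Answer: -144438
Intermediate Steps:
(-2 + 4)*11 - 310*466 = 2*11 - 144460 = 22 - 144460 = -144438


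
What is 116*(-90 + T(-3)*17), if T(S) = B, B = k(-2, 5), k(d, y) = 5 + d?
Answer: -4524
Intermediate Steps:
B = 3 (B = 5 - 2 = 3)
T(S) = 3
116*(-90 + T(-3)*17) = 116*(-90 + 3*17) = 116*(-90 + 51) = 116*(-39) = -4524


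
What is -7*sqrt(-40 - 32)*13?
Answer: -546*I*sqrt(2) ≈ -772.16*I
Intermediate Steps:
-7*sqrt(-40 - 32)*13 = -42*I*sqrt(2)*13 = -546*I*sqrt(2)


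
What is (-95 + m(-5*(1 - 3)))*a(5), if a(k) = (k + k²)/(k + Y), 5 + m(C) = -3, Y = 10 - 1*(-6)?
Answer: -1030/7 ≈ -147.14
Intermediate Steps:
Y = 16 (Y = 10 + 6 = 16)
m(C) = -8 (m(C) = -5 - 3 = -8)
a(k) = (k + k²)/(16 + k) (a(k) = (k + k²)/(k + 16) = (k + k²)/(16 + k))
(-95 + m(-5*(1 - 3)))*a(5) = (-95 - 8)*(5*(1 + 5)/(16 + 5)) = -515*6/21 = -103*10/7 = -1030/7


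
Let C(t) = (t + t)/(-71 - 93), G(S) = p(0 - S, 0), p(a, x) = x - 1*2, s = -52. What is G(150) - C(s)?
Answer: -108/41 ≈ -2.6341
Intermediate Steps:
p(a, x) = -2 + x (p(a, x) = x - 2 = -2 + x)
G(S) = -2 (G(S) = -2 + 0 = -2)
C(t) = -t/82 (C(t) = (2*t)/(-164) = (2*t)*(-1/164) = -t/82)
G(150) - C(s) = -2 - (-1)*(-52)/82 = -2 - 1*26/41 = -2 - 26/41 = -108/41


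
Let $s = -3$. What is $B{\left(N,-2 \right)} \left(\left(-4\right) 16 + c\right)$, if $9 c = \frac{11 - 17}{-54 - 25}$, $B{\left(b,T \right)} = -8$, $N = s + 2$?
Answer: $\frac{121328}{237} \approx 511.93$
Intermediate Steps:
$N = -1$ ($N = -3 + 2 = -1$)
$c = \frac{2}{237}$ ($c = \frac{\left(11 - 17\right) \frac{1}{-54 - 25}}{9} = \frac{\left(-6\right) \frac{1}{-79}}{9} = \frac{\left(-6\right) \left(- \frac{1}{79}\right)}{9} = \frac{1}{9} \cdot \frac{6}{79} = \frac{2}{237} \approx 0.0084388$)
$B{\left(N,-2 \right)} \left(\left(-4\right) 16 + c\right) = - 8 \left(\left(-4\right) 16 + \frac{2}{237}\right) = - 8 \left(-64 + \frac{2}{237}\right) = \left(-8\right) \left(- \frac{15166}{237}\right) = \frac{121328}{237}$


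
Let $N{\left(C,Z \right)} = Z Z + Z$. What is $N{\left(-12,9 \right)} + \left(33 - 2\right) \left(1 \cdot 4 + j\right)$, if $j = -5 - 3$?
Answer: $-34$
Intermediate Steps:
$N{\left(C,Z \right)} = Z + Z^{2}$ ($N{\left(C,Z \right)} = Z^{2} + Z = Z + Z^{2}$)
$j = -8$
$N{\left(-12,9 \right)} + \left(33 - 2\right) \left(1 \cdot 4 + j\right) = 9 \left(1 + 9\right) + \left(33 - 2\right) \left(1 \cdot 4 - 8\right) = 9 \cdot 10 + 31 \left(4 - 8\right) = 90 + 31 \left(-4\right) = 90 - 124 = -34$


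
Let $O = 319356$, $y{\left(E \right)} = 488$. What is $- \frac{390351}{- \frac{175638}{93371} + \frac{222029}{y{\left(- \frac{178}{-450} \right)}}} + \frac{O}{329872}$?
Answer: $- \frac{1465157400921305679}{1702581417768220} \approx -860.55$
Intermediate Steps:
$- \frac{390351}{- \frac{175638}{93371} + \frac{222029}{y{\left(- \frac{178}{-450} \right)}}} + \frac{O}{329872} = - \frac{390351}{- \frac{175638}{93371} + \frac{222029}{488}} + \frac{319356}{329872} = - \frac{390351}{\left(-175638\right) \frac{1}{93371} + 222029 \cdot \frac{1}{488}} + 319356 \cdot \frac{1}{329872} = - \frac{390351}{- \frac{175638}{93371} + \frac{222029}{488}} + \frac{79839}{82468} = - \frac{390351}{\frac{20645358415}{45565048}} + \frac{79839}{82468} = \left(-390351\right) \frac{45565048}{20645358415} + \frac{79839}{82468} = - \frac{17786362051848}{20645358415} + \frac{79839}{82468} = - \frac{1465157400921305679}{1702581417768220}$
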